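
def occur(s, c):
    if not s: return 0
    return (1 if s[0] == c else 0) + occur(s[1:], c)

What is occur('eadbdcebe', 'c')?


s[0]='e' != 'c' -> 0
s[0]='a' != 'c' -> 0
s[0]='d' != 'c' -> 0
s[0]='b' != 'c' -> 0
s[0]='d' != 'c' -> 0
s[0]='c' == 'c' -> 1
s[0]='e' != 'c' -> 0
s[0]='b' != 'c' -> 0
s[0]='e' != 'c' -> 0
Sum: 0 + 0 + 0 + 0 + 0 + 1 + 0 + 0 + 0 = 1

1


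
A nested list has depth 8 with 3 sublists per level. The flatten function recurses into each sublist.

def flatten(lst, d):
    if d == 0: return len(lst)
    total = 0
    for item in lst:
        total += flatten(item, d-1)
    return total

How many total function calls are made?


At depth 0 (root): 1 call
At depth 1: each of 1 parents calls flatten on 3 children = 3 calls
At depth 2: each of 3 parents calls flatten on 3 children = 9 calls
At depth 3: each of 9 parents calls flatten on 3 children = 27 calls
At depth 4: each of 27 parents calls flatten on 3 children = 81 calls
At depth 5: each of 81 parents calls flatten on 3 children = 243 calls
At depth 6: each of 243 parents calls flatten on 3 children = 729 calls
At depth 7: each of 729 parents calls flatten on 3 children = 2187 calls
At depth 8: each of 2187 parents calls flatten on 3 children = 6561 calls
Total: 1 + 3 + 9 + 27 + 81 + 243 + 729 + 2187 + 6561 = 9841

9841


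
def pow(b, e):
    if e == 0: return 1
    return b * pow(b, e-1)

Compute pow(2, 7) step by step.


pow(2, 7)
= 2 * pow(2, 6)
= 2 * 2 * pow(2, 5)
= 2 * 2 * 2 * pow(2, 4)
= 2 * 2 * 2 * 2 * pow(2, 3)
= 2 * 2 * 2 * 2 * 2 * pow(2, 2)
= 2 * 2 * 2 * 2 * 2 * 2 * pow(2, 1)
= 2 * 2 * 2 * 2 * 2 * 2 * 2 * pow(2, 0)
= 2 * 2 * 2 * 2 * 2 * 2 * 2 * 1
= 128

128


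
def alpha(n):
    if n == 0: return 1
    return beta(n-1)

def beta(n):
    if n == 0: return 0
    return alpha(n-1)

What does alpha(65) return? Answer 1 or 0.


alpha(65) = beta(64)
beta(64) = alpha(63)
alpha(63) = beta(62)
beta(62) = alpha(61)
alpha(61) = beta(60)
beta(60) = alpha(59)
alpha(59) = beta(58)
beta(58) = alpha(57)
alpha(57) = beta(56)
beta(56) = alpha(55)
alpha(55) = beta(54)
beta(54) = alpha(53)
alpha(53) = beta(52)
beta(52) = alpha(51)
alpha(51) = beta(50)
beta(50) = alpha(49)
alpha(49) = beta(48)
beta(48) = alpha(47)
alpha(47) = beta(46)
beta(46) = alpha(45)
alpha(45) = beta(44)
beta(44) = alpha(43)
alpha(43) = beta(42)
beta(42) = alpha(41)
alpha(41) = beta(40)
beta(40) = alpha(39)
alpha(39) = beta(38)
beta(38) = alpha(37)
alpha(37) = beta(36)
beta(36) = alpha(35)
alpha(35) = beta(34)
beta(34) = alpha(33)
alpha(33) = beta(32)
beta(32) = alpha(31)
alpha(31) = beta(30)
beta(30) = alpha(29)
alpha(29) = beta(28)
beta(28) = alpha(27)
alpha(27) = beta(26)
beta(26) = alpha(25)
alpha(25) = beta(24)
beta(24) = alpha(23)
alpha(23) = beta(22)
beta(22) = alpha(21)
alpha(21) = beta(20)
beta(20) = alpha(19)
alpha(19) = beta(18)
beta(18) = alpha(17)
alpha(17) = beta(16)
beta(16) = alpha(15)
alpha(15) = beta(14)
beta(14) = alpha(13)
alpha(13) = beta(12)
beta(12) = alpha(11)
alpha(11) = beta(10)
beta(10) = alpha(9)
alpha(9) = beta(8)
beta(8) = alpha(7)
alpha(7) = beta(6)
beta(6) = alpha(5)
alpha(5) = beta(4)
beta(4) = alpha(3)
alpha(3) = beta(2)
beta(2) = alpha(1)
alpha(1) = beta(0)
beta(0) = 0  (base case)
Result: 0

0


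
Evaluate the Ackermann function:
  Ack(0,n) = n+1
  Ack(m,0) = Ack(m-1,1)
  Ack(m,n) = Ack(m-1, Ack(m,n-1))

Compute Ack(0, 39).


Ack(0, 39) = 40
Result: Ack(0, 39) = 40

40


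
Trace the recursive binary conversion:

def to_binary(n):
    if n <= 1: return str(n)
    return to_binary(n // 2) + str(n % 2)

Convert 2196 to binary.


to_binary(2196) = to_binary(1098) + '0'
to_binary(1098) = to_binary(549) + '0'
to_binary(549) = to_binary(274) + '1'
to_binary(274) = to_binary(137) + '0'
to_binary(137) = to_binary(68) + '1'
to_binary(68) = to_binary(34) + '0'
to_binary(34) = to_binary(17) + '0'
to_binary(17) = to_binary(8) + '1'
to_binary(8) = to_binary(4) + '0'
to_binary(4) = to_binary(2) + '0'
to_binary(2) = to_binary(1) + '0'
to_binary(1) = '1'  (base case)
Concatenating: '1' + '0' + '0' + '0' + '1' + '0' + '0' + '1' + '0' + '1' + '0' + '0' = '100010010100'

100010010100


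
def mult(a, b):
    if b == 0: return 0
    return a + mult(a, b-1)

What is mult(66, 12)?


mult(66, 12) = 66 + mult(66, 11)
mult(66, 11) = 66 + mult(66, 10)
mult(66, 10) = 66 + mult(66, 9)
mult(66, 9) = 66 + mult(66, 8)
mult(66, 8) = 66 + mult(66, 7)
mult(66, 7) = 66 + mult(66, 6)
mult(66, 6) = 66 + mult(66, 5)
mult(66, 5) = 66 + mult(66, 4)
mult(66, 4) = 66 + mult(66, 3)
mult(66, 3) = 66 + mult(66, 2)
mult(66, 2) = 66 + mult(66, 1)
mult(66, 1) = 66 + mult(66, 0)
mult(66, 0) = 0  (base case)
Total: 66 + 66 + 66 + 66 + 66 + 66 + 66 + 66 + 66 + 66 + 66 + 66 + 0 = 792

792


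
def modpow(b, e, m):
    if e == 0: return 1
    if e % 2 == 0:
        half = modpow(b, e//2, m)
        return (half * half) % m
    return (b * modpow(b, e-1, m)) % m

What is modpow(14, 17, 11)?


modpow(14, 17, 11): e is odd, compute modpow(14, 16, 11)
  modpow(14, 16, 11): e is even, compute modpow(14, 8, 11)
    modpow(14, 8, 11): e is even, compute modpow(14, 4, 11)
      modpow(14, 4, 11): e is even, compute modpow(14, 2, 11)
        modpow(14, 2, 11): e is even, compute modpow(14, 1, 11)
          modpow(14, 1, 11): e is odd, compute modpow(14, 0, 11)
          modpow(14, 0, 11) = 1
          (14 * 1) % 11 = 3
        half=3, (3*3) % 11 = 9
      half=9, (9*9) % 11 = 4
    half=4, (4*4) % 11 = 5
  half=5, (5*5) % 11 = 3
(14 * 3) % 11 = 9

9


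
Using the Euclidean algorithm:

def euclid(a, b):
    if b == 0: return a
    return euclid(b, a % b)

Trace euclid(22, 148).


euclid(22, 148) = euclid(148, 22)
euclid(148, 22) = euclid(22, 16)
euclid(22, 16) = euclid(16, 6)
euclid(16, 6) = euclid(6, 4)
euclid(6, 4) = euclid(4, 2)
euclid(4, 2) = euclid(2, 0)
euclid(2, 0) = 2  (base case)

2


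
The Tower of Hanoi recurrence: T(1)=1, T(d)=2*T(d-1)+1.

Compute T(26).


T(26) = 2 * T(25) + 1
T(25) = 2 * T(24) + 1
T(24) = 2 * T(23) + 1
T(23) = 2 * T(22) + 1
T(22) = 2 * T(21) + 1
T(21) = 2 * T(20) + 1
T(20) = 2 * T(19) + 1
T(19) = 2 * T(18) + 1
T(18) = 2 * T(17) + 1
T(17) = 2 * T(16) + 1
T(16) = 2 * T(15) + 1
T(15) = 2 * T(14) + 1
T(14) = 2 * T(13) + 1
T(13) = 2 * T(12) + 1
T(12) = 2 * T(11) + 1
T(11) = 2 * T(10) + 1
T(10) = 2 * T(9) + 1
T(9) = 2 * T(8) + 1
T(8) = 2 * T(7) + 1
T(7) = 2 * T(6) + 1
T(6) = 2 * T(5) + 1
T(5) = 2 * T(4) + 1
T(4) = 2 * T(3) + 1
T(3) = 2 * T(2) + 1
T(2) = 2 * T(1) + 1
T(1) = 1  (base case)
T(2) = 2 * 1 + 1 = 3
T(3) = 2 * 3 + 1 = 7
T(4) = 2 * 7 + 1 = 15
T(5) = 2 * 15 + 1 = 31
T(6) = 2 * 31 + 1 = 63
T(7) = 2 * 63 + 1 = 127
T(8) = 2 * 127 + 1 = 255
T(9) = 2 * 255 + 1 = 511
T(10) = 2 * 511 + 1 = 1023
T(11) = 2 * 1023 + 1 = 2047
T(12) = 2 * 2047 + 1 = 4095
T(13) = 2 * 4095 + 1 = 8191
T(14) = 2 * 8191 + 1 = 16383
T(15) = 2 * 16383 + 1 = 32767
T(16) = 2 * 32767 + 1 = 65535
T(17) = 2 * 65535 + 1 = 131071
T(18) = 2 * 131071 + 1 = 262143
T(19) = 2 * 262143 + 1 = 524287
T(20) = 2 * 524287 + 1 = 1048575
T(21) = 2 * 1048575 + 1 = 2097151
T(22) = 2 * 2097151 + 1 = 4194303
T(23) = 2 * 4194303 + 1 = 8388607
T(24) = 2 * 8388607 + 1 = 16777215
T(25) = 2 * 16777215 + 1 = 33554431
T(26) = 2 * 33554431 + 1 = 67108863

67108863


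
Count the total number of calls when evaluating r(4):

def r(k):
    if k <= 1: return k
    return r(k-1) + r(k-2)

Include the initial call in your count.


Let C(n) = total calls for r(n)
C(0) = 1, C(1) = 1
C(2) = 1 + C(1) + C(0) = 1 + 1 + 1 = 3
C(3) = 1 + C(2) + C(1) = 1 + 3 + 1 = 5
C(4) = 1 + C(3) + C(2) = 1 + 5 + 3 = 9

9


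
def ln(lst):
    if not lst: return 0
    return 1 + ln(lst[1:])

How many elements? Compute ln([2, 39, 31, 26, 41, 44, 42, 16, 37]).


ln([2, 39, 31, 26, 41, 44, 42, 16, 37]) = 1 + ln([39, 31, 26, 41, 44, 42, 16, 37])
ln([39, 31, 26, 41, 44, 42, 16, 37]) = 1 + ln([31, 26, 41, 44, 42, 16, 37])
ln([31, 26, 41, 44, 42, 16, 37]) = 1 + ln([26, 41, 44, 42, 16, 37])
ln([26, 41, 44, 42, 16, 37]) = 1 + ln([41, 44, 42, 16, 37])
ln([41, 44, 42, 16, 37]) = 1 + ln([44, 42, 16, 37])
ln([44, 42, 16, 37]) = 1 + ln([42, 16, 37])
ln([42, 16, 37]) = 1 + ln([16, 37])
ln([16, 37]) = 1 + ln([37])
ln([37]) = 1 + ln([])
ln([]) = 0  (base case)
Unwinding: 1 + 1 + 1 + 1 + 1 + 1 + 1 + 1 + 1 + 0 = 9

9


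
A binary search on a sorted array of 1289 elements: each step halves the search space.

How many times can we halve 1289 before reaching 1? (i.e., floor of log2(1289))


1289 / 2 = 644
644 / 2 = 322
322 / 2 = 161
161 / 2 = 80
80 / 2 = 40
40 / 2 = 20
20 / 2 = 10
10 / 2 = 5
5 / 2 = 2
2 / 2 = 1
Reached 1 after 10 halvings

10


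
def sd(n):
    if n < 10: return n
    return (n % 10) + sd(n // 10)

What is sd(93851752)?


sd(93851752) = 2 + sd(9385175)
sd(9385175) = 5 + sd(938517)
sd(938517) = 7 + sd(93851)
sd(93851) = 1 + sd(9385)
sd(9385) = 5 + sd(938)
sd(938) = 8 + sd(93)
sd(93) = 3 + sd(9)
sd(9) = 9  (base case)
Total: 2 + 5 + 7 + 1 + 5 + 8 + 3 + 9 = 40

40


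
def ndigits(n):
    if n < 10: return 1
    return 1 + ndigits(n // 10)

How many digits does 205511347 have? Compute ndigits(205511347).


ndigits(205511347) = 1 + ndigits(20551134)
ndigits(20551134) = 1 + ndigits(2055113)
ndigits(2055113) = 1 + ndigits(205511)
ndigits(205511) = 1 + ndigits(20551)
ndigits(20551) = 1 + ndigits(2055)
ndigits(2055) = 1 + ndigits(205)
ndigits(205) = 1 + ndigits(20)
ndigits(20) = 1 + ndigits(2)
ndigits(2) = 1  (base case: 2 < 10)
Unwinding: 1 + 1 + 1 + 1 + 1 + 1 + 1 + 1 + 1 = 9

9


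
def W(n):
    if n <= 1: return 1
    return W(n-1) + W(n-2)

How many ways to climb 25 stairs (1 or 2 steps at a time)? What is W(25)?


Building up from base cases:
W(0) = 1
W(1) = 1
W(2) = W(1) + W(0) = 1 + 1 = 2
W(3) = W(2) + W(1) = 2 + 1 = 3
W(4) = W(3) + W(2) = 3 + 2 = 5
W(5) = W(4) + W(3) = 5 + 3 = 8
W(6) = W(5) + W(4) = 8 + 5 = 13
W(7) = W(6) + W(5) = 13 + 8 = 21
W(8) = W(7) + W(6) = 21 + 13 = 34
W(9) = W(8) + W(7) = 34 + 21 = 55
W(10) = W(9) + W(8) = 55 + 34 = 89
W(11) = W(10) + W(9) = 89 + 55 = 144
W(12) = W(11) + W(10) = 144 + 89 = 233
W(13) = W(12) + W(11) = 233 + 144 = 377
W(14) = W(13) + W(12) = 377 + 233 = 610
W(15) = W(14) + W(13) = 610 + 377 = 987
W(16) = W(15) + W(14) = 987 + 610 = 1597
W(17) = W(16) + W(15) = 1597 + 987 = 2584
W(18) = W(17) + W(16) = 2584 + 1597 = 4181
W(19) = W(18) + W(17) = 4181 + 2584 = 6765
W(20) = W(19) + W(18) = 6765 + 4181 = 10946
W(21) = W(20) + W(19) = 10946 + 6765 = 17711
W(22) = W(21) + W(20) = 17711 + 10946 = 28657
W(23) = W(22) + W(21) = 28657 + 17711 = 46368
W(24) = W(23) + W(22) = 46368 + 28657 = 75025
W(25) = W(24) + W(23) = 75025 + 46368 = 121393

121393


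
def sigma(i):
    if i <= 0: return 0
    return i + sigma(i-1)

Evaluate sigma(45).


sigma(45)
= 45 + 44 + 43 + 42 + 41 + 40 + 39 + 38 + 37 + 36 + 35 + 34 + 33 + 32 + 31 + 30 + 29 + 28 + 27 + 26 + 25 + 24 + 23 + 22 + 21 + 20 + 19 + 18 + 17 + 16 + 15 + 14 + 13 + 12 + 11 + 10 + 9 + 8 + 7 + 6 + 5 + 4 + 3 + 2 + 1 + sigma(0)
= 45 + 44 + 43 + 42 + 41 + 40 + 39 + 38 + 37 + 36 + 35 + 34 + 33 + 32 + 31 + 30 + 29 + 28 + 27 + 26 + 25 + 24 + 23 + 22 + 21 + 20 + 19 + 18 + 17 + 16 + 15 + 14 + 13 + 12 + 11 + 10 + 9 + 8 + 7 + 6 + 5 + 4 + 3 + 2 + 1 + 0
= 1035

1035


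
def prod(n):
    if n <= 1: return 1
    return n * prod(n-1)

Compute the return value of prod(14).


prod(14)
= 14 * prod(13)
= 14 * 13 * prod(12)
= 14 * 13 * 12 * prod(11)
= 14 * 13 * 12 * 11 * prod(10)
= 14 * 13 * 12 * 11 * 10 * prod(9)
= 14 * 13 * 12 * 11 * 10 * 9 * prod(8)
= 14 * 13 * 12 * 11 * 10 * 9 * 8 * prod(7)
= 14 * 13 * 12 * 11 * 10 * 9 * 8 * 7 * prod(6)
= 14 * 13 * 12 * 11 * 10 * 9 * 8 * 7 * 6 * prod(5)
= 14 * 13 * 12 * 11 * 10 * 9 * 8 * 7 * 6 * 5 * prod(4)
= 14 * 13 * 12 * 11 * 10 * 9 * 8 * 7 * 6 * 5 * 4 * prod(3)
= 14 * 13 * 12 * 11 * 10 * 9 * 8 * 7 * 6 * 5 * 4 * 3 * prod(2)
= 14 * 13 * 12 * 11 * 10 * 9 * 8 * 7 * 6 * 5 * 4 * 3 * 2 * prod(1)
= 14 * 13 * 12 * 11 * 10 * 9 * 8 * 7 * 6 * 5 * 4 * 3 * 2 * 1
= 87178291200

87178291200


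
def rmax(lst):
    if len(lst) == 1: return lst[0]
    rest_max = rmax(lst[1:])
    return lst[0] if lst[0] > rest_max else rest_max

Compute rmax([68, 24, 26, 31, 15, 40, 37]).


rmax([68, 24, 26, 31, 15, 40, 37]): compare 68 with rmax([24, 26, 31, 15, 40, 37])
rmax([24, 26, 31, 15, 40, 37]): compare 24 with rmax([26, 31, 15, 40, 37])
rmax([26, 31, 15, 40, 37]): compare 26 with rmax([31, 15, 40, 37])
rmax([31, 15, 40, 37]): compare 31 with rmax([15, 40, 37])
rmax([15, 40, 37]): compare 15 with rmax([40, 37])
rmax([40, 37]): compare 40 with rmax([37])
rmax([37]) = 37  (base case)
Compare 40 with 37 -> 40
Compare 15 with 40 -> 40
Compare 31 with 40 -> 40
Compare 26 with 40 -> 40
Compare 24 with 40 -> 40
Compare 68 with 40 -> 68

68


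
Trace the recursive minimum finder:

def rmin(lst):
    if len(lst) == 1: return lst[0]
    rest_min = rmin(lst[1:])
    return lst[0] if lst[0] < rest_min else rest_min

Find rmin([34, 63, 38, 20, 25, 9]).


rmin([34, 63, 38, 20, 25, 9]): compare 34 with rmin([63, 38, 20, 25, 9])
rmin([63, 38, 20, 25, 9]): compare 63 with rmin([38, 20, 25, 9])
rmin([38, 20, 25, 9]): compare 38 with rmin([20, 25, 9])
rmin([20, 25, 9]): compare 20 with rmin([25, 9])
rmin([25, 9]): compare 25 with rmin([9])
rmin([9]) = 9  (base case)
Compare 25 with 9 -> 9
Compare 20 with 9 -> 9
Compare 38 with 9 -> 9
Compare 63 with 9 -> 9
Compare 34 with 9 -> 9

9


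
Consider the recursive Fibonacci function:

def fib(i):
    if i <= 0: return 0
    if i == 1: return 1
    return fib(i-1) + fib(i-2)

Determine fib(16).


Computing fib(16) bottom-up:
fib(0) = 0
fib(1) = 1
fib(2) = fib(1) + fib(0) = 1 + 0 = 1
fib(3) = fib(2) + fib(1) = 1 + 1 = 2
fib(4) = fib(3) + fib(2) = 2 + 1 = 3
fib(5) = fib(4) + fib(3) = 3 + 2 = 5
fib(6) = fib(5) + fib(4) = 5 + 3 = 8
fib(7) = fib(6) + fib(5) = 8 + 5 = 13
fib(8) = fib(7) + fib(6) = 13 + 8 = 21
fib(9) = fib(8) + fib(7) = 21 + 13 = 34
fib(10) = fib(9) + fib(8) = 34 + 21 = 55
fib(11) = fib(10) + fib(9) = 55 + 34 = 89
fib(12) = fib(11) + fib(10) = 89 + 55 = 144
fib(13) = fib(12) + fib(11) = 144 + 89 = 233
fib(14) = fib(13) + fib(12) = 233 + 144 = 377
fib(15) = fib(14) + fib(13) = 377 + 233 = 610
fib(16) = fib(15) + fib(14) = 610 + 377 = 987

987


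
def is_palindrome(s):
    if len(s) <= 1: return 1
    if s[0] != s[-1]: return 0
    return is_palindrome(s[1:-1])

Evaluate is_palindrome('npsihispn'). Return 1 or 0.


is_palindrome('npsihispn'): s[0]='n' == s[-1]='n' -> check is_palindrome('psihisp')
is_palindrome('psihisp'): s[0]='p' == s[-1]='p' -> check is_palindrome('sihis')
is_palindrome('sihis'): s[0]='s' == s[-1]='s' -> check is_palindrome('ihi')
is_palindrome('ihi'): s[0]='i' == s[-1]='i' -> check is_palindrome('h')
is_palindrome('h'): len <= 1 -> return 1  (base case)
Result: 1 (palindrome)

1


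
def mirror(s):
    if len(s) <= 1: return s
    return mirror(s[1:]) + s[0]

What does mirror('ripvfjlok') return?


mirror('ripvfjlok') = mirror('ipvfjlok') + 'r'
mirror('ipvfjlok') = mirror('pvfjlok') + 'i'
mirror('pvfjlok') = mirror('vfjlok') + 'p'
mirror('vfjlok') = mirror('fjlok') + 'v'
mirror('fjlok') = mirror('jlok') + 'f'
mirror('jlok') = mirror('lok') + 'j'
mirror('lok') = mirror('ok') + 'l'
mirror('ok') = mirror('k') + 'o'
mirror('k') = 'k'  (base case)
Concatenating: 'k' + 'o' + 'l' + 'j' + 'f' + 'v' + 'p' + 'i' + 'r' = 'koljfvpir'

koljfvpir


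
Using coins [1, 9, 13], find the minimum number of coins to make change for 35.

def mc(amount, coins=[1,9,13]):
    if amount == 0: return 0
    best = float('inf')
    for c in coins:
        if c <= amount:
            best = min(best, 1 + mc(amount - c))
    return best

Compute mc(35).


Building up with DP:
mc(0) = 0
mc(1) = min(1+mc(0)=1+0=1) = 1
mc(2) = min(1+mc(1)=1+1=2) = 2
mc(3) = min(1+mc(2)=1+2=3) = 3
mc(4) = min(1+mc(3)=1+3=4) = 4
mc(5) = min(1+mc(4)=1+4=5) = 5
mc(6) = min(1+mc(5)=1+5=6) = 6
mc(7) = min(1+mc(6)=1+6=7) = 7
mc(8) = min(1+mc(7)=1+7=8) = 8
mc(9) = min(1+mc(8)=1+8=9, 1+mc(0)=1+0=1) = 1
mc(10) = min(1+mc(9)=1+1=2, 1+mc(1)=1+1=2) = 2
mc(11) = min(1+mc(10)=1+2=3, 1+mc(2)=1+2=3) = 3
mc(12) = min(1+mc(11)=1+3=4, 1+mc(3)=1+3=4) = 4
mc(13) = min(1+mc(12)=1+4=5, 1+mc(4)=1+4=5, 1+mc(0)=1+0=1) = 1
mc(14) = min(1+mc(13)=1+1=2, 1+mc(5)=1+5=6, 1+mc(1)=1+1=2) = 2
mc(15) = min(1+mc(14)=1+2=3, 1+mc(6)=1+6=7, 1+mc(2)=1+2=3) = 3
mc(16) = min(1+mc(15)=1+3=4, 1+mc(7)=1+7=8, 1+mc(3)=1+3=4) = 4
mc(17) = min(1+mc(16)=1+4=5, 1+mc(8)=1+8=9, 1+mc(4)=1+4=5) = 5
mc(18) = min(1+mc(17)=1+5=6, 1+mc(9)=1+1=2, 1+mc(5)=1+5=6) = 2
mc(19) = min(1+mc(18)=1+2=3, 1+mc(10)=1+2=3, 1+mc(6)=1+6=7) = 3
mc(20) = min(1+mc(19)=1+3=4, 1+mc(11)=1+3=4, 1+mc(7)=1+7=8) = 4
mc(21) = min(1+mc(20)=1+4=5, 1+mc(12)=1+4=5, 1+mc(8)=1+8=9) = 5
mc(22) = min(1+mc(21)=1+5=6, 1+mc(13)=1+1=2, 1+mc(9)=1+1=2) = 2
mc(23) = min(1+mc(22)=1+2=3, 1+mc(14)=1+2=3, 1+mc(10)=1+2=3) = 3
mc(24) = min(1+mc(23)=1+3=4, 1+mc(15)=1+3=4, 1+mc(11)=1+3=4) = 4
mc(25) = min(1+mc(24)=1+4=5, 1+mc(16)=1+4=5, 1+mc(12)=1+4=5) = 5
mc(26) = min(1+mc(25)=1+5=6, 1+mc(17)=1+5=6, 1+mc(13)=1+1=2) = 2
mc(27) = min(1+mc(26)=1+2=3, 1+mc(18)=1+2=3, 1+mc(14)=1+2=3) = 3
mc(28) = min(1+mc(27)=1+3=4, 1+mc(19)=1+3=4, 1+mc(15)=1+3=4) = 4
mc(29) = min(1+mc(28)=1+4=5, 1+mc(20)=1+4=5, 1+mc(16)=1+4=5) = 5
mc(30) = min(1+mc(29)=1+5=6, 1+mc(21)=1+5=6, 1+mc(17)=1+5=6) = 6
mc(31) = min(1+mc(30)=1+6=7, 1+mc(22)=1+2=3, 1+mc(18)=1+2=3) = 3
mc(32) = min(1+mc(31)=1+3=4, 1+mc(23)=1+3=4, 1+mc(19)=1+3=4) = 4
mc(33) = min(1+mc(32)=1+4=5, 1+mc(24)=1+4=5, 1+mc(20)=1+4=5) = 5
mc(34) = min(1+mc(33)=1+5=6, 1+mc(25)=1+5=6, 1+mc(21)=1+5=6) = 6
mc(35) = min(1+mc(34)=1+6=7, 1+mc(26)=1+2=3, 1+mc(22)=1+2=3) = 3

3


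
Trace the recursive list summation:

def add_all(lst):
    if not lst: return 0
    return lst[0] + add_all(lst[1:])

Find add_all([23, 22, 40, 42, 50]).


add_all([23, 22, 40, 42, 50]) = 23 + add_all([22, 40, 42, 50])
add_all([22, 40, 42, 50]) = 22 + add_all([40, 42, 50])
add_all([40, 42, 50]) = 40 + add_all([42, 50])
add_all([42, 50]) = 42 + add_all([50])
add_all([50]) = 50 + add_all([])
add_all([]) = 0  (base case)
Total: 23 + 22 + 40 + 42 + 50 + 0 = 177

177


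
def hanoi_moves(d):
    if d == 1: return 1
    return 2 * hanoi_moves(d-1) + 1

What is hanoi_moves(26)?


hanoi_moves(26) = 2 * hanoi_moves(25) + 1
hanoi_moves(25) = 2 * hanoi_moves(24) + 1
hanoi_moves(24) = 2 * hanoi_moves(23) + 1
hanoi_moves(23) = 2 * hanoi_moves(22) + 1
hanoi_moves(22) = 2 * hanoi_moves(21) + 1
hanoi_moves(21) = 2 * hanoi_moves(20) + 1
hanoi_moves(20) = 2 * hanoi_moves(19) + 1
hanoi_moves(19) = 2 * hanoi_moves(18) + 1
hanoi_moves(18) = 2 * hanoi_moves(17) + 1
hanoi_moves(17) = 2 * hanoi_moves(16) + 1
hanoi_moves(16) = 2 * hanoi_moves(15) + 1
hanoi_moves(15) = 2 * hanoi_moves(14) + 1
hanoi_moves(14) = 2 * hanoi_moves(13) + 1
hanoi_moves(13) = 2 * hanoi_moves(12) + 1
hanoi_moves(12) = 2 * hanoi_moves(11) + 1
hanoi_moves(11) = 2 * hanoi_moves(10) + 1
hanoi_moves(10) = 2 * hanoi_moves(9) + 1
hanoi_moves(9) = 2 * hanoi_moves(8) + 1
hanoi_moves(8) = 2 * hanoi_moves(7) + 1
hanoi_moves(7) = 2 * hanoi_moves(6) + 1
hanoi_moves(6) = 2 * hanoi_moves(5) + 1
hanoi_moves(5) = 2 * hanoi_moves(4) + 1
hanoi_moves(4) = 2 * hanoi_moves(3) + 1
hanoi_moves(3) = 2 * hanoi_moves(2) + 1
hanoi_moves(2) = 2 * hanoi_moves(1) + 1
hanoi_moves(1) = 1  (base case)
hanoi_moves(2) = 2 * 1 + 1 = 3
hanoi_moves(3) = 2 * 3 + 1 = 7
hanoi_moves(4) = 2 * 7 + 1 = 15
hanoi_moves(5) = 2 * 15 + 1 = 31
hanoi_moves(6) = 2 * 31 + 1 = 63
hanoi_moves(7) = 2 * 63 + 1 = 127
hanoi_moves(8) = 2 * 127 + 1 = 255
hanoi_moves(9) = 2 * 255 + 1 = 511
hanoi_moves(10) = 2 * 511 + 1 = 1023
hanoi_moves(11) = 2 * 1023 + 1 = 2047
hanoi_moves(12) = 2 * 2047 + 1 = 4095
hanoi_moves(13) = 2 * 4095 + 1 = 8191
hanoi_moves(14) = 2 * 8191 + 1 = 16383
hanoi_moves(15) = 2 * 16383 + 1 = 32767
hanoi_moves(16) = 2 * 32767 + 1 = 65535
hanoi_moves(17) = 2 * 65535 + 1 = 131071
hanoi_moves(18) = 2 * 131071 + 1 = 262143
hanoi_moves(19) = 2 * 262143 + 1 = 524287
hanoi_moves(20) = 2 * 524287 + 1 = 1048575
hanoi_moves(21) = 2 * 1048575 + 1 = 2097151
hanoi_moves(22) = 2 * 2097151 + 1 = 4194303
hanoi_moves(23) = 2 * 4194303 + 1 = 8388607
hanoi_moves(24) = 2 * 8388607 + 1 = 16777215
hanoi_moves(25) = 2 * 16777215 + 1 = 33554431
hanoi_moves(26) = 2 * 33554431 + 1 = 67108863

67108863


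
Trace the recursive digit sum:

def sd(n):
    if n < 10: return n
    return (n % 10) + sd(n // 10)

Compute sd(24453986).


sd(24453986) = 6 + sd(2445398)
sd(2445398) = 8 + sd(244539)
sd(244539) = 9 + sd(24453)
sd(24453) = 3 + sd(2445)
sd(2445) = 5 + sd(244)
sd(244) = 4 + sd(24)
sd(24) = 4 + sd(2)
sd(2) = 2  (base case)
Total: 6 + 8 + 9 + 3 + 5 + 4 + 4 + 2 = 41

41


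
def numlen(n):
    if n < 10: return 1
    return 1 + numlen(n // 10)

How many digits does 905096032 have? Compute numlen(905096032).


numlen(905096032) = 1 + numlen(90509603)
numlen(90509603) = 1 + numlen(9050960)
numlen(9050960) = 1 + numlen(905096)
numlen(905096) = 1 + numlen(90509)
numlen(90509) = 1 + numlen(9050)
numlen(9050) = 1 + numlen(905)
numlen(905) = 1 + numlen(90)
numlen(90) = 1 + numlen(9)
numlen(9) = 1  (base case: 9 < 10)
Unwinding: 1 + 1 + 1 + 1 + 1 + 1 + 1 + 1 + 1 = 9

9


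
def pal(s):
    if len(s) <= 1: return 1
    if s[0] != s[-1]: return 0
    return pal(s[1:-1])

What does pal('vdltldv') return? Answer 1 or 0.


pal('vdltldv'): s[0]='v' == s[-1]='v' -> check pal('dltld')
pal('dltld'): s[0]='d' == s[-1]='d' -> check pal('ltl')
pal('ltl'): s[0]='l' == s[-1]='l' -> check pal('t')
pal('t'): len <= 1 -> return 1  (base case)
Result: 1 (palindrome)

1


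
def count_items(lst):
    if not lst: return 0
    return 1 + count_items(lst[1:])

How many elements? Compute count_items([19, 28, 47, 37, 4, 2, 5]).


count_items([19, 28, 47, 37, 4, 2, 5]) = 1 + count_items([28, 47, 37, 4, 2, 5])
count_items([28, 47, 37, 4, 2, 5]) = 1 + count_items([47, 37, 4, 2, 5])
count_items([47, 37, 4, 2, 5]) = 1 + count_items([37, 4, 2, 5])
count_items([37, 4, 2, 5]) = 1 + count_items([4, 2, 5])
count_items([4, 2, 5]) = 1 + count_items([2, 5])
count_items([2, 5]) = 1 + count_items([5])
count_items([5]) = 1 + count_items([])
count_items([]) = 0  (base case)
Unwinding: 1 + 1 + 1 + 1 + 1 + 1 + 1 + 0 = 7

7


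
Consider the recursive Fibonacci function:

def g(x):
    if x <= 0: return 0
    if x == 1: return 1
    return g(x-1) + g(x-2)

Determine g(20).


Computing g(20) bottom-up:
g(0) = 0
g(1) = 1
g(2) = g(1) + g(0) = 1 + 0 = 1
g(3) = g(2) + g(1) = 1 + 1 = 2
g(4) = g(3) + g(2) = 2 + 1 = 3
g(5) = g(4) + g(3) = 3 + 2 = 5
g(6) = g(5) + g(4) = 5 + 3 = 8
g(7) = g(6) + g(5) = 8 + 5 = 13
g(8) = g(7) + g(6) = 13 + 8 = 21
g(9) = g(8) + g(7) = 21 + 13 = 34
g(10) = g(9) + g(8) = 34 + 21 = 55
g(11) = g(10) + g(9) = 55 + 34 = 89
g(12) = g(11) + g(10) = 89 + 55 = 144
g(13) = g(12) + g(11) = 144 + 89 = 233
g(14) = g(13) + g(12) = 233 + 144 = 377
g(15) = g(14) + g(13) = 377 + 233 = 610
g(16) = g(15) + g(14) = 610 + 377 = 987
g(17) = g(16) + g(15) = 987 + 610 = 1597
g(18) = g(17) + g(16) = 1597 + 987 = 2584
g(19) = g(18) + g(17) = 2584 + 1597 = 4181
g(20) = g(19) + g(18) = 4181 + 2584 = 6765

6765


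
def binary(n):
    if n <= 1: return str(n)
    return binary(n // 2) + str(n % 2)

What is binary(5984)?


binary(5984) = binary(2992) + '0'
binary(2992) = binary(1496) + '0'
binary(1496) = binary(748) + '0'
binary(748) = binary(374) + '0'
binary(374) = binary(187) + '0'
binary(187) = binary(93) + '1'
binary(93) = binary(46) + '1'
binary(46) = binary(23) + '0'
binary(23) = binary(11) + '1'
binary(11) = binary(5) + '1'
binary(5) = binary(2) + '1'
binary(2) = binary(1) + '0'
binary(1) = '1'  (base case)
Concatenating: '1' + '0' + '1' + '1' + '1' + '0' + '1' + '1' + '0' + '0' + '0' + '0' + '0' = '1011101100000'

1011101100000


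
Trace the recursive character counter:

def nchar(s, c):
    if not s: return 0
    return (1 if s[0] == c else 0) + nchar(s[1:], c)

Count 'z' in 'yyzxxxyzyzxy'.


s[0]='y' != 'z' -> 0
s[0]='y' != 'z' -> 0
s[0]='z' == 'z' -> 1
s[0]='x' != 'z' -> 0
s[0]='x' != 'z' -> 0
s[0]='x' != 'z' -> 0
s[0]='y' != 'z' -> 0
s[0]='z' == 'z' -> 1
s[0]='y' != 'z' -> 0
s[0]='z' == 'z' -> 1
s[0]='x' != 'z' -> 0
s[0]='y' != 'z' -> 0
Sum: 0 + 0 + 1 + 0 + 0 + 0 + 0 + 1 + 0 + 1 + 0 + 0 = 3

3


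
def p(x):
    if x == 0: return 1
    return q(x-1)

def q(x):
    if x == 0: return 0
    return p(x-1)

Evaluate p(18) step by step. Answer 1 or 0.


p(18) = q(17)
q(17) = p(16)
p(16) = q(15)
q(15) = p(14)
p(14) = q(13)
q(13) = p(12)
p(12) = q(11)
q(11) = p(10)
p(10) = q(9)
q(9) = p(8)
p(8) = q(7)
q(7) = p(6)
p(6) = q(5)
q(5) = p(4)
p(4) = q(3)
q(3) = p(2)
p(2) = q(1)
q(1) = p(0)
p(0) = 1  (base case)
Result: 1

1


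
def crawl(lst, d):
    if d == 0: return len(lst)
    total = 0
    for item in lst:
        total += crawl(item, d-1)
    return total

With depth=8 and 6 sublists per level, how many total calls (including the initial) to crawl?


At depth 0 (root): 1 call
At depth 1: each of 1 parents calls crawl on 6 children = 6 calls
At depth 2: each of 6 parents calls crawl on 6 children = 36 calls
At depth 3: each of 36 parents calls crawl on 6 children = 216 calls
At depth 4: each of 216 parents calls crawl on 6 children = 1296 calls
At depth 5: each of 1296 parents calls crawl on 6 children = 7776 calls
At depth 6: each of 7776 parents calls crawl on 6 children = 46656 calls
At depth 7: each of 46656 parents calls crawl on 6 children = 279936 calls
At depth 8: each of 279936 parents calls crawl on 6 children = 1679616 calls
Total: 1 + 6 + 36 + 216 + 1296 + 7776 + 46656 + 279936 + 1679616 = 2015539

2015539


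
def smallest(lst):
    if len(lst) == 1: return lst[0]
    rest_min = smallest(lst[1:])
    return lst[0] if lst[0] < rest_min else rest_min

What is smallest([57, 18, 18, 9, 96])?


smallest([57, 18, 18, 9, 96]): compare 57 with smallest([18, 18, 9, 96])
smallest([18, 18, 9, 96]): compare 18 with smallest([18, 9, 96])
smallest([18, 9, 96]): compare 18 with smallest([9, 96])
smallest([9, 96]): compare 9 with smallest([96])
smallest([96]) = 96  (base case)
Compare 9 with 96 -> 9
Compare 18 with 9 -> 9
Compare 18 with 9 -> 9
Compare 57 with 9 -> 9

9


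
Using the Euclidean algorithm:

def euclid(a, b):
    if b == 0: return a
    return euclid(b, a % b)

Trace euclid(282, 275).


euclid(282, 275) = euclid(275, 7)
euclid(275, 7) = euclid(7, 2)
euclid(7, 2) = euclid(2, 1)
euclid(2, 1) = euclid(1, 0)
euclid(1, 0) = 1  (base case)

1


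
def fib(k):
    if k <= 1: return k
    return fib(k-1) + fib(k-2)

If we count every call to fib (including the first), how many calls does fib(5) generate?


Let C(n) = total calls for fib(n)
C(0) = 1, C(1) = 1
C(2) = 1 + C(1) + C(0) = 1 + 1 + 1 = 3
C(3) = 1 + C(2) + C(1) = 1 + 3 + 1 = 5
C(4) = 1 + C(3) + C(2) = 1 + 5 + 3 = 9
C(5) = 1 + C(4) + C(3) = 1 + 9 + 5 = 15

15


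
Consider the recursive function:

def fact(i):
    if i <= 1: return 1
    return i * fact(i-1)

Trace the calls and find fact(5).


fact(5)
= 5 * fact(4)
= 5 * 4 * fact(3)
= 5 * 4 * 3 * fact(2)
= 5 * 4 * 3 * 2 * fact(1)
= 5 * 4 * 3 * 2 * 1
= 120

120


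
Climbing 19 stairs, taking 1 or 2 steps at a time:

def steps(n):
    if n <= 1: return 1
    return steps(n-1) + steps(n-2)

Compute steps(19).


Building up from base cases:
steps(0) = 1
steps(1) = 1
steps(2) = steps(1) + steps(0) = 1 + 1 = 2
steps(3) = steps(2) + steps(1) = 2 + 1 = 3
steps(4) = steps(3) + steps(2) = 3 + 2 = 5
steps(5) = steps(4) + steps(3) = 5 + 3 = 8
steps(6) = steps(5) + steps(4) = 8 + 5 = 13
steps(7) = steps(6) + steps(5) = 13 + 8 = 21
steps(8) = steps(7) + steps(6) = 21 + 13 = 34
steps(9) = steps(8) + steps(7) = 34 + 21 = 55
steps(10) = steps(9) + steps(8) = 55 + 34 = 89
steps(11) = steps(10) + steps(9) = 89 + 55 = 144
steps(12) = steps(11) + steps(10) = 144 + 89 = 233
steps(13) = steps(12) + steps(11) = 233 + 144 = 377
steps(14) = steps(13) + steps(12) = 377 + 233 = 610
steps(15) = steps(14) + steps(13) = 610 + 377 = 987
steps(16) = steps(15) + steps(14) = 987 + 610 = 1597
steps(17) = steps(16) + steps(15) = 1597 + 987 = 2584
steps(18) = steps(17) + steps(16) = 2584 + 1597 = 4181
steps(19) = steps(18) + steps(17) = 4181 + 2584 = 6765

6765


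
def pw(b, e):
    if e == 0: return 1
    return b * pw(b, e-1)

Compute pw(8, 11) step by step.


pw(8, 11)
= 8 * pw(8, 10)
= 8 * 8 * pw(8, 9)
= 8 * 8 * 8 * pw(8, 8)
= 8 * 8 * 8 * 8 * pw(8, 7)
= 8 * 8 * 8 * 8 * 8 * pw(8, 6)
= 8 * 8 * 8 * 8 * 8 * 8 * pw(8, 5)
= 8 * 8 * 8 * 8 * 8 * 8 * 8 * pw(8, 4)
= 8 * 8 * 8 * 8 * 8 * 8 * 8 * 8 * pw(8, 3)
= 8 * 8 * 8 * 8 * 8 * 8 * 8 * 8 * 8 * pw(8, 2)
= 8 * 8 * 8 * 8 * 8 * 8 * 8 * 8 * 8 * 8 * pw(8, 1)
= 8 * 8 * 8 * 8 * 8 * 8 * 8 * 8 * 8 * 8 * 8 * pw(8, 0)
= 8 * 8 * 8 * 8 * 8 * 8 * 8 * 8 * 8 * 8 * 8 * 1
= 8589934592

8589934592


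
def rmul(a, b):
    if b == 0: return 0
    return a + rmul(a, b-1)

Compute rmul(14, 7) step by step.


rmul(14, 7) = 14 + rmul(14, 6)
rmul(14, 6) = 14 + rmul(14, 5)
rmul(14, 5) = 14 + rmul(14, 4)
rmul(14, 4) = 14 + rmul(14, 3)
rmul(14, 3) = 14 + rmul(14, 2)
rmul(14, 2) = 14 + rmul(14, 1)
rmul(14, 1) = 14 + rmul(14, 0)
rmul(14, 0) = 0  (base case)
Total: 14 + 14 + 14 + 14 + 14 + 14 + 14 + 0 = 98

98


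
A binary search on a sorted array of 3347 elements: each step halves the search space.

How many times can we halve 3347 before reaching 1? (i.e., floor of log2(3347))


3347 / 2 = 1673
1673 / 2 = 836
836 / 2 = 418
418 / 2 = 209
209 / 2 = 104
104 / 2 = 52
52 / 2 = 26
26 / 2 = 13
13 / 2 = 6
6 / 2 = 3
3 / 2 = 1
Reached 1 after 11 halvings

11


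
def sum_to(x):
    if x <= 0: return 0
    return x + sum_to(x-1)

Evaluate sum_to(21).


sum_to(21)
= 21 + 20 + 19 + 18 + 17 + 16 + 15 + 14 + 13 + 12 + 11 + 10 + 9 + 8 + 7 + 6 + 5 + 4 + 3 + 2 + 1 + sum_to(0)
= 21 + 20 + 19 + 18 + 17 + 16 + 15 + 14 + 13 + 12 + 11 + 10 + 9 + 8 + 7 + 6 + 5 + 4 + 3 + 2 + 1 + 0
= 231

231


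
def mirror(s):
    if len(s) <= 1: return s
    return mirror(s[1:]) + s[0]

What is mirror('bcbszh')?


mirror('bcbszh') = mirror('cbszh') + 'b'
mirror('cbszh') = mirror('bszh') + 'c'
mirror('bszh') = mirror('szh') + 'b'
mirror('szh') = mirror('zh') + 's'
mirror('zh') = mirror('h') + 'z'
mirror('h') = 'h'  (base case)
Concatenating: 'h' + 'z' + 's' + 'b' + 'c' + 'b' = 'hzsbcb'

hzsbcb


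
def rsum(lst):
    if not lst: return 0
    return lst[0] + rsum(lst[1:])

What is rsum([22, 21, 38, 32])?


rsum([22, 21, 38, 32]) = 22 + rsum([21, 38, 32])
rsum([21, 38, 32]) = 21 + rsum([38, 32])
rsum([38, 32]) = 38 + rsum([32])
rsum([32]) = 32 + rsum([])
rsum([]) = 0  (base case)
Total: 22 + 21 + 38 + 32 + 0 = 113

113


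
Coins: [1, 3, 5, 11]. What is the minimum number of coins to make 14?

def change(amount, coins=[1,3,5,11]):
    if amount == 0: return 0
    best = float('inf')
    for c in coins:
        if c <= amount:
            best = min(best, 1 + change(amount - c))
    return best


Building up with DP:
change(0) = 0
change(1) = min(1+change(0)=1+0=1) = 1
change(2) = min(1+change(1)=1+1=2) = 2
change(3) = min(1+change(2)=1+2=3, 1+change(0)=1+0=1) = 1
change(4) = min(1+change(3)=1+1=2, 1+change(1)=1+1=2) = 2
change(5) = min(1+change(4)=1+2=3, 1+change(2)=1+2=3, 1+change(0)=1+0=1) = 1
change(6) = min(1+change(5)=1+1=2, 1+change(3)=1+1=2, 1+change(1)=1+1=2) = 2
change(7) = min(1+change(6)=1+2=3, 1+change(4)=1+2=3, 1+change(2)=1+2=3) = 3
change(8) = min(1+change(7)=1+3=4, 1+change(5)=1+1=2, 1+change(3)=1+1=2) = 2
change(9) = min(1+change(8)=1+2=3, 1+change(6)=1+2=3, 1+change(4)=1+2=3) = 3
change(10) = min(1+change(9)=1+3=4, 1+change(7)=1+3=4, 1+change(5)=1+1=2) = 2
change(11) = min(1+change(10)=1+2=3, 1+change(8)=1+2=3, 1+change(6)=1+2=3, 1+change(0)=1+0=1) = 1
change(12) = min(1+change(11)=1+1=2, 1+change(9)=1+3=4, 1+change(7)=1+3=4, 1+change(1)=1+1=2) = 2
change(13) = min(1+change(12)=1+2=3, 1+change(10)=1+2=3, 1+change(8)=1+2=3, 1+change(2)=1+2=3) = 3
change(14) = min(1+change(13)=1+3=4, 1+change(11)=1+1=2, 1+change(9)=1+3=4, 1+change(3)=1+1=2) = 2

2


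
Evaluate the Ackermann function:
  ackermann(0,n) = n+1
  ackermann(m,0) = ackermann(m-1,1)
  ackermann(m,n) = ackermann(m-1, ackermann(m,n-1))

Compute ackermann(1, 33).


ackermann(1, 33) = ackermann(0, ackermann(1, 32))
  ackermann(1, 32) = ackermann(0, ackermann(1, 31))
    ackermann(1, 31) = ackermann(0, ackermann(1, 30))
      ackermann(1, 30) = ackermann(0, ackermann(1, 29))
        ackermann(1, 29) = ackermann(0, ackermann(1, 28))
          ackermann(1, 28) = ackermann(0, ackermann(1, 27))
          ackermann(1, 27) = ackermann(0, ackermann(1, 26))
          ackermann(1, 26) = ackermann(0, ackermann(1, 25))
          ackermann(1, 25) = ackermann(0, ackermann(1, 24))
          ackermann(1, 24) = ackermann(0, ackermann(1, 23))
          ackermann(1, 23) = ackermann(0, ackermann(1, 22))
          ackermann(1, 22) = ackermann(0, ackermann(1, 21))
          ackermann(1, 21) = ackermann(0, ackermann(1, 20))
          ackermann(1, 20) = ackermann(0, ackermann(1, 19))
          ackermann(1, 19) = ackermann(0, ackermann(1, 18))
          ackermann(1, 18) = ackermann(0, ackermann(1, 17))
          ackermann(1, 17) = ackermann(0, ackermann(1, 16))
          ackermann(1, 16) = ackermann(0, ackermann(1, 15))
          ackermann(1, 15) = ackermann(0, ackermann(1, 14))
          ackermann(1, 14) = ackermann(0, ackermann(1, 13))
          ackermann(1, 13) = ackermann(0, ackermann(1, 12))
          ackermann(1, 12) = ackermann(0, ackermann(1, 11))
          ackermann(1, 11) = ackermann(0, ackermann(1, 10))
          ackermann(1, 10) = ackermann(0, ackermann(1, 9))
          ackermann(1, 9) = ackermann(0, ackermann(1, 8))
... (trace truncated)
Result: ackermann(1, 33) = 35

35


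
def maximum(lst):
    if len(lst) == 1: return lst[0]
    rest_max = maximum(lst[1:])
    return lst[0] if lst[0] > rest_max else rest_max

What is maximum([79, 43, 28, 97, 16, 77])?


maximum([79, 43, 28, 97, 16, 77]): compare 79 with maximum([43, 28, 97, 16, 77])
maximum([43, 28, 97, 16, 77]): compare 43 with maximum([28, 97, 16, 77])
maximum([28, 97, 16, 77]): compare 28 with maximum([97, 16, 77])
maximum([97, 16, 77]): compare 97 with maximum([16, 77])
maximum([16, 77]): compare 16 with maximum([77])
maximum([77]) = 77  (base case)
Compare 16 with 77 -> 77
Compare 97 with 77 -> 97
Compare 28 with 97 -> 97
Compare 43 with 97 -> 97
Compare 79 with 97 -> 97

97


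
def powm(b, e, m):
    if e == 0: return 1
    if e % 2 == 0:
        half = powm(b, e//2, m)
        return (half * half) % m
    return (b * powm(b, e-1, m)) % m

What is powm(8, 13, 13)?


powm(8, 13, 13): e is odd, compute powm(8, 12, 13)
  powm(8, 12, 13): e is even, compute powm(8, 6, 13)
    powm(8, 6, 13): e is even, compute powm(8, 3, 13)
      powm(8, 3, 13): e is odd, compute powm(8, 2, 13)
        powm(8, 2, 13): e is even, compute powm(8, 1, 13)
          powm(8, 1, 13): e is odd, compute powm(8, 0, 13)
          powm(8, 0, 13) = 1
          (8 * 1) % 13 = 8
        half=8, (8*8) % 13 = 12
      (8 * 12) % 13 = 5
    half=5, (5*5) % 13 = 12
  half=12, (12*12) % 13 = 1
(8 * 1) % 13 = 8

8


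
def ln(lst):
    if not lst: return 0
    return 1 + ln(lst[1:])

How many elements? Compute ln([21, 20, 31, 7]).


ln([21, 20, 31, 7]) = 1 + ln([20, 31, 7])
ln([20, 31, 7]) = 1 + ln([31, 7])
ln([31, 7]) = 1 + ln([7])
ln([7]) = 1 + ln([])
ln([]) = 0  (base case)
Unwinding: 1 + 1 + 1 + 1 + 0 = 4

4


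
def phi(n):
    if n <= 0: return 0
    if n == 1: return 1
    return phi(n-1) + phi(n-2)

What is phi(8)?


Computing phi(8) bottom-up:
phi(0) = 0
phi(1) = 1
phi(2) = phi(1) + phi(0) = 1 + 0 = 1
phi(3) = phi(2) + phi(1) = 1 + 1 = 2
phi(4) = phi(3) + phi(2) = 2 + 1 = 3
phi(5) = phi(4) + phi(3) = 3 + 2 = 5
phi(6) = phi(5) + phi(4) = 5 + 3 = 8
phi(7) = phi(6) + phi(5) = 8 + 5 = 13
phi(8) = phi(7) + phi(6) = 13 + 8 = 21

21


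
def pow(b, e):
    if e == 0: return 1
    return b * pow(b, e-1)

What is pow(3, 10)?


pow(3, 10)
= 3 * pow(3, 9)
= 3 * 3 * pow(3, 8)
= 3 * 3 * 3 * pow(3, 7)
= 3 * 3 * 3 * 3 * pow(3, 6)
= 3 * 3 * 3 * 3 * 3 * pow(3, 5)
= 3 * 3 * 3 * 3 * 3 * 3 * pow(3, 4)
= 3 * 3 * 3 * 3 * 3 * 3 * 3 * pow(3, 3)
= 3 * 3 * 3 * 3 * 3 * 3 * 3 * 3 * pow(3, 2)
= 3 * 3 * 3 * 3 * 3 * 3 * 3 * 3 * 3 * pow(3, 1)
= 3 * 3 * 3 * 3 * 3 * 3 * 3 * 3 * 3 * 3 * pow(3, 0)
= 3 * 3 * 3 * 3 * 3 * 3 * 3 * 3 * 3 * 3 * 1
= 59049

59049


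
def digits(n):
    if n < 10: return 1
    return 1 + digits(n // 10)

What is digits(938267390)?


digits(938267390) = 1 + digits(93826739)
digits(93826739) = 1 + digits(9382673)
digits(9382673) = 1 + digits(938267)
digits(938267) = 1 + digits(93826)
digits(93826) = 1 + digits(9382)
digits(9382) = 1 + digits(938)
digits(938) = 1 + digits(93)
digits(93) = 1 + digits(9)
digits(9) = 1  (base case: 9 < 10)
Unwinding: 1 + 1 + 1 + 1 + 1 + 1 + 1 + 1 + 1 = 9

9


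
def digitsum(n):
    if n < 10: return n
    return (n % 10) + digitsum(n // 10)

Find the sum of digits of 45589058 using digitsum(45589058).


digitsum(45589058) = 8 + digitsum(4558905)
digitsum(4558905) = 5 + digitsum(455890)
digitsum(455890) = 0 + digitsum(45589)
digitsum(45589) = 9 + digitsum(4558)
digitsum(4558) = 8 + digitsum(455)
digitsum(455) = 5 + digitsum(45)
digitsum(45) = 5 + digitsum(4)
digitsum(4) = 4  (base case)
Total: 8 + 5 + 0 + 9 + 8 + 5 + 5 + 4 = 44

44


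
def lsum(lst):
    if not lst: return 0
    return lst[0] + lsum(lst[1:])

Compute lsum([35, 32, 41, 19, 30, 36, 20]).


lsum([35, 32, 41, 19, 30, 36, 20]) = 35 + lsum([32, 41, 19, 30, 36, 20])
lsum([32, 41, 19, 30, 36, 20]) = 32 + lsum([41, 19, 30, 36, 20])
lsum([41, 19, 30, 36, 20]) = 41 + lsum([19, 30, 36, 20])
lsum([19, 30, 36, 20]) = 19 + lsum([30, 36, 20])
lsum([30, 36, 20]) = 30 + lsum([36, 20])
lsum([36, 20]) = 36 + lsum([20])
lsum([20]) = 20 + lsum([])
lsum([]) = 0  (base case)
Total: 35 + 32 + 41 + 19 + 30 + 36 + 20 + 0 = 213

213


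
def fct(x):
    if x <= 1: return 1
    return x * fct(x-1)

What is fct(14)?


fct(14)
= 14 * fct(13)
= 14 * 13 * fct(12)
= 14 * 13 * 12 * fct(11)
= 14 * 13 * 12 * 11 * fct(10)
= 14 * 13 * 12 * 11 * 10 * fct(9)
= 14 * 13 * 12 * 11 * 10 * 9 * fct(8)
= 14 * 13 * 12 * 11 * 10 * 9 * 8 * fct(7)
= 14 * 13 * 12 * 11 * 10 * 9 * 8 * 7 * fct(6)
= 14 * 13 * 12 * 11 * 10 * 9 * 8 * 7 * 6 * fct(5)
= 14 * 13 * 12 * 11 * 10 * 9 * 8 * 7 * 6 * 5 * fct(4)
= 14 * 13 * 12 * 11 * 10 * 9 * 8 * 7 * 6 * 5 * 4 * fct(3)
= 14 * 13 * 12 * 11 * 10 * 9 * 8 * 7 * 6 * 5 * 4 * 3 * fct(2)
= 14 * 13 * 12 * 11 * 10 * 9 * 8 * 7 * 6 * 5 * 4 * 3 * 2 * fct(1)
= 14 * 13 * 12 * 11 * 10 * 9 * 8 * 7 * 6 * 5 * 4 * 3 * 2 * 1
= 87178291200

87178291200


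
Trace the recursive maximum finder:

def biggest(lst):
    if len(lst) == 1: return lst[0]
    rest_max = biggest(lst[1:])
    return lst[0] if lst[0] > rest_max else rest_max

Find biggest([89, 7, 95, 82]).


biggest([89, 7, 95, 82]): compare 89 with biggest([7, 95, 82])
biggest([7, 95, 82]): compare 7 with biggest([95, 82])
biggest([95, 82]): compare 95 with biggest([82])
biggest([82]) = 82  (base case)
Compare 95 with 82 -> 95
Compare 7 with 95 -> 95
Compare 89 with 95 -> 95

95


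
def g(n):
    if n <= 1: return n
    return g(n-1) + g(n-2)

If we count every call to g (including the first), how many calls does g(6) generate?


Let C(n) = total calls for g(n)
C(0) = 1, C(1) = 1
C(2) = 1 + C(1) + C(0) = 1 + 1 + 1 = 3
C(3) = 1 + C(2) + C(1) = 1 + 3 + 1 = 5
C(4) = 1 + C(3) + C(2) = 1 + 5 + 3 = 9
C(5) = 1 + C(4) + C(3) = 1 + 9 + 5 = 15
C(6) = 1 + C(5) + C(4) = 1 + 15 + 9 = 25

25


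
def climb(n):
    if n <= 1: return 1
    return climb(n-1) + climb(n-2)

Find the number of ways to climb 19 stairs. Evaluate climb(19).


Building up from base cases:
climb(0) = 1
climb(1) = 1
climb(2) = climb(1) + climb(0) = 1 + 1 = 2
climb(3) = climb(2) + climb(1) = 2 + 1 = 3
climb(4) = climb(3) + climb(2) = 3 + 2 = 5
climb(5) = climb(4) + climb(3) = 5 + 3 = 8
climb(6) = climb(5) + climb(4) = 8 + 5 = 13
climb(7) = climb(6) + climb(5) = 13 + 8 = 21
climb(8) = climb(7) + climb(6) = 21 + 13 = 34
climb(9) = climb(8) + climb(7) = 34 + 21 = 55
climb(10) = climb(9) + climb(8) = 55 + 34 = 89
climb(11) = climb(10) + climb(9) = 89 + 55 = 144
climb(12) = climb(11) + climb(10) = 144 + 89 = 233
climb(13) = climb(12) + climb(11) = 233 + 144 = 377
climb(14) = climb(13) + climb(12) = 377 + 233 = 610
climb(15) = climb(14) + climb(13) = 610 + 377 = 987
climb(16) = climb(15) + climb(14) = 987 + 610 = 1597
climb(17) = climb(16) + climb(15) = 1597 + 987 = 2584
climb(18) = climb(17) + climb(16) = 2584 + 1597 = 4181
climb(19) = climb(18) + climb(17) = 4181 + 2584 = 6765

6765
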